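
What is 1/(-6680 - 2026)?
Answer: -1/8706 ≈ -0.00011486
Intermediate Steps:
1/(-6680 - 2026) = 1/(-8706) = -1/8706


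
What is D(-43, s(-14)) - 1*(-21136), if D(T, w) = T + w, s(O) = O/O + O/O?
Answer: 21095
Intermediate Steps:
s(O) = 2 (s(O) = 1 + 1 = 2)
D(-43, s(-14)) - 1*(-21136) = (-43 + 2) - 1*(-21136) = -41 + 21136 = 21095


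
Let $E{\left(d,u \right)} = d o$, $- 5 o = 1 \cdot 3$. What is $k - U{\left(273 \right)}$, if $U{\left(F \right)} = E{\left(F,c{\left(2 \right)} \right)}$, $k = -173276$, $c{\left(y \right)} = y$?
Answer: $- \frac{865561}{5} \approx -1.7311 \cdot 10^{5}$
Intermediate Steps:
$o = - \frac{3}{5}$ ($o = - \frac{1 \cdot 3}{5} = \left(- \frac{1}{5}\right) 3 = - \frac{3}{5} \approx -0.6$)
$E{\left(d,u \right)} = - \frac{3 d}{5}$ ($E{\left(d,u \right)} = d \left(- \frac{3}{5}\right) = - \frac{3 d}{5}$)
$U{\left(F \right)} = - \frac{3 F}{5}$
$k - U{\left(273 \right)} = -173276 - \left(- \frac{3}{5}\right) 273 = -173276 - - \frac{819}{5} = -173276 + \frac{819}{5} = - \frac{865561}{5}$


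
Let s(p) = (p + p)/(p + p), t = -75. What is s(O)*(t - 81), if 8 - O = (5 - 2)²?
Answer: -156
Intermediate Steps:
O = -1 (O = 8 - (5 - 2)² = 8 - 1*3² = 8 - 1*9 = 8 - 9 = -1)
s(p) = 1 (s(p) = (2*p)/((2*p)) = (2*p)*(1/(2*p)) = 1)
s(O)*(t - 81) = 1*(-75 - 81) = 1*(-156) = -156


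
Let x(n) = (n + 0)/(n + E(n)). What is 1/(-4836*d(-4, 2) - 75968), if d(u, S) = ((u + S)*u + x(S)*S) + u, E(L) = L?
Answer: -1/100148 ≈ -9.9852e-6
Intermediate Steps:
x(n) = ½ (x(n) = (n + 0)/(n + n) = n/((2*n)) = n*(1/(2*n)) = ½)
d(u, S) = u + S/2 + u*(S + u) (d(u, S) = ((u + S)*u + S/2) + u = ((S + u)*u + S/2) + u = (u*(S + u) + S/2) + u = (S/2 + u*(S + u)) + u = u + S/2 + u*(S + u))
1/(-4836*d(-4, 2) - 75968) = 1/(-4836*(-4 + (-4)² + (½)*2 + 2*(-4)) - 75968) = 1/(-4836*(-4 + 16 + 1 - 8) - 75968) = 1/(-4836*5 - 75968) = 1/(-24180 - 75968) = 1/(-100148) = -1/100148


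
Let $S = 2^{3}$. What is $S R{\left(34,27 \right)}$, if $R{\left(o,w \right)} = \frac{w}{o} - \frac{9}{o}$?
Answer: $\frac{72}{17} \approx 4.2353$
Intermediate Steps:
$R{\left(o,w \right)} = - \frac{9}{o} + \frac{w}{o}$
$S = 8$
$S R{\left(34,27 \right)} = 8 \frac{-9 + 27}{34} = 8 \cdot \frac{1}{34} \cdot 18 = 8 \cdot \frac{9}{17} = \frac{72}{17}$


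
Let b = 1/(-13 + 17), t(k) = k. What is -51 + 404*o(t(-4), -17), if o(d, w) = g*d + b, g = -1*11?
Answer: 17826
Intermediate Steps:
g = -11
b = ¼ (b = 1/4 = ¼ ≈ 0.25000)
o(d, w) = ¼ - 11*d (o(d, w) = -11*d + ¼ = ¼ - 11*d)
-51 + 404*o(t(-4), -17) = -51 + 404*(¼ - 11*(-4)) = -51 + 404*(¼ + 44) = -51 + 404*(177/4) = -51 + 17877 = 17826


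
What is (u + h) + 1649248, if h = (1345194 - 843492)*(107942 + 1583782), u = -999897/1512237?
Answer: 427833504295766885/504079 ≈ 8.4874e+11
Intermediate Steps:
u = -333299/504079 (u = -999897*1/1512237 = -333299/504079 ≈ -0.66120)
h = 848741314248 (h = 501702*1691724 = 848741314248)
(u + h) + 1649248 = (-333299/504079 + 848741314248) + 1649248 = 427832672944484293/504079 + 1649248 = 427833504295766885/504079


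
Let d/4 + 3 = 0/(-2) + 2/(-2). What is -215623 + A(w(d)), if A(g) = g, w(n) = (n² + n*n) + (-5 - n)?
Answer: -215100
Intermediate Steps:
d = -16 (d = -12 + 4*(0/(-2) + 2/(-2)) = -12 + 4*(0*(-½) + 2*(-½)) = -12 + 4*(0 - 1) = -12 + 4*(-1) = -12 - 4 = -16)
w(n) = -5 - n + 2*n² (w(n) = (n² + n²) + (-5 - n) = 2*n² + (-5 - n) = -5 - n + 2*n²)
-215623 + A(w(d)) = -215623 + (-5 - 1*(-16) + 2*(-16)²) = -215623 + (-5 + 16 + 2*256) = -215623 + (-5 + 16 + 512) = -215623 + 523 = -215100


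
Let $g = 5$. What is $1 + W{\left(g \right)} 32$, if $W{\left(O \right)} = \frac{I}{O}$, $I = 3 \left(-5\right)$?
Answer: $-95$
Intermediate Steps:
$I = -15$
$W{\left(O \right)} = - \frac{15}{O}$
$1 + W{\left(g \right)} 32 = 1 + - \frac{15}{5} \cdot 32 = 1 + \left(-15\right) \frac{1}{5} \cdot 32 = 1 - 96 = -95$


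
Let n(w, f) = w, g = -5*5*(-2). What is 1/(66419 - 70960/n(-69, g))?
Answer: 69/4653871 ≈ 1.4826e-5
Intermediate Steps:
g = 50 (g = -25*(-2) = 50)
1/(66419 - 70960/n(-69, g)) = 1/(66419 - 70960/(-69)) = 1/(66419 - 70960*(-1/69)) = 1/(66419 + 70960/69) = 1/(4653871/69) = 69/4653871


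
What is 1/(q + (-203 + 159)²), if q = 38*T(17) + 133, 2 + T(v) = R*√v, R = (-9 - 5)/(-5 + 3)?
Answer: 1993/2769197 - 266*√17/2769197 ≈ 0.00032365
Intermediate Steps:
R = 7 (R = -14/(-2) = -14*(-½) = 7)
T(v) = -2 + 7*√v
q = 57 + 266*√17 (q = 38*(-2 + 7*√17) + 133 = (-76 + 266*√17) + 133 = 57 + 266*√17 ≈ 1153.7)
1/(q + (-203 + 159)²) = 1/((57 + 266*√17) + (-203 + 159)²) = 1/((57 + 266*√17) + (-44)²) = 1/((57 + 266*√17) + 1936) = 1/(1993 + 266*√17)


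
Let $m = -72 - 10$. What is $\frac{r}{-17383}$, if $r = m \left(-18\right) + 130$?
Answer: $- \frac{1606}{17383} \approx -0.092389$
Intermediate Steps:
$m = -82$ ($m = -72 - 10 = -82$)
$r = 1606$ ($r = \left(-82\right) \left(-18\right) + 130 = 1476 + 130 = 1606$)
$\frac{r}{-17383} = \frac{1606}{-17383} = 1606 \left(- \frac{1}{17383}\right) = - \frac{1606}{17383}$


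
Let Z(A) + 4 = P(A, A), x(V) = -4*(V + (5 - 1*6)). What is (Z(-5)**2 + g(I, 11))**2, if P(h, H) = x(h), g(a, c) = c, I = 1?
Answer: 168921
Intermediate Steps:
x(V) = 4 - 4*V (x(V) = -4*(V + (5 - 6)) = -4*(V - 1) = -4*(-1 + V) = 4 - 4*V)
P(h, H) = 4 - 4*h
Z(A) = -4*A (Z(A) = -4 + (4 - 4*A) = -4*A)
(Z(-5)**2 + g(I, 11))**2 = ((-4*(-5))**2 + 11)**2 = (20**2 + 11)**2 = (400 + 11)**2 = 411**2 = 168921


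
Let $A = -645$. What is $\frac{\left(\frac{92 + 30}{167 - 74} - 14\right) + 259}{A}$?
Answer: $- \frac{22907}{59985} \approx -0.38188$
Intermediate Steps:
$\frac{\left(\frac{92 + 30}{167 - 74} - 14\right) + 259}{A} = \frac{\left(\frac{92 + 30}{167 - 74} - 14\right) + 259}{-645} = \left(\left(\frac{122}{167 - 74} - 14\right) + 259\right) \left(- \frac{1}{645}\right) = \left(\left(\frac{122}{93} - 14\right) + 259\right) \left(- \frac{1}{645}\right) = \left(- \frac{1180}{93} + 259\right) \left(- \frac{1}{645}\right) = \frac{22907}{93} \left(- \frac{1}{645}\right) = - \frac{22907}{59985}$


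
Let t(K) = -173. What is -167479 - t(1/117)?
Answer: -167306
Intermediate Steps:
-167479 - t(1/117) = -167479 - 1*(-173) = -167479 + 173 = -167306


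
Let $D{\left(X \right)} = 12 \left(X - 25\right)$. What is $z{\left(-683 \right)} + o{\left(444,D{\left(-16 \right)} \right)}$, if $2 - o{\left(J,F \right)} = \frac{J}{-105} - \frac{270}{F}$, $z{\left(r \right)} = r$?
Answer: $- \frac{1943909}{2870} \approx -677.32$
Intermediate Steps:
$D{\left(X \right)} = -300 + 12 X$ ($D{\left(X \right)} = 12 \left(-25 + X\right) = -300 + 12 X$)
$o{\left(J,F \right)} = 2 + \frac{270}{F} + \frac{J}{105}$ ($o{\left(J,F \right)} = 2 - \left(\frac{J}{-105} - \frac{270}{F}\right) = 2 - \left(J \left(- \frac{1}{105}\right) - \frac{270}{F}\right) = 2 - \left(- \frac{J}{105} - \frac{270}{F}\right) = 2 - \left(- \frac{270}{F} - \frac{J}{105}\right) = 2 + \left(\frac{270}{F} + \frac{J}{105}\right) = 2 + \frac{270}{F} + \frac{J}{105}$)
$z{\left(-683 \right)} + o{\left(444,D{\left(-16 \right)} \right)} = -683 + \left(2 + \frac{270}{-300 + 12 \left(-16\right)} + \frac{1}{105} \cdot 444\right) = -683 + \left(2 + \frac{270}{-300 - 192} + \frac{148}{35}\right) = -683 + \left(2 + \frac{270}{-492} + \frac{148}{35}\right) = -683 + \left(2 + 270 \left(- \frac{1}{492}\right) + \frac{148}{35}\right) = -683 + \left(2 - \frac{45}{82} + \frac{148}{35}\right) = -683 + \frac{16301}{2870} = - \frac{1943909}{2870}$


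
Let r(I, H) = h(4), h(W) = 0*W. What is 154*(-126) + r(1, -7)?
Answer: -19404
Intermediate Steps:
h(W) = 0
r(I, H) = 0
154*(-126) + r(1, -7) = 154*(-126) + 0 = -19404 + 0 = -19404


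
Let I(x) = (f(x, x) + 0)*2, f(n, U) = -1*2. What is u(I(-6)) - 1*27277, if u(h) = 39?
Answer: -27238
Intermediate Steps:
f(n, U) = -2
I(x) = -4 (I(x) = (-2 + 0)*2 = -2*2 = -4)
u(I(-6)) - 1*27277 = 39 - 1*27277 = 39 - 27277 = -27238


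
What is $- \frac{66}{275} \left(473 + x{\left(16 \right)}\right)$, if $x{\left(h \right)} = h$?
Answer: $- \frac{2934}{25} \approx -117.36$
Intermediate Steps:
$- \frac{66}{275} \left(473 + x{\left(16 \right)}\right) = - \frac{66}{275} \left(473 + 16\right) = \left(-66\right) \frac{1}{275} \cdot 489 = \left(- \frac{6}{25}\right) 489 = - \frac{2934}{25}$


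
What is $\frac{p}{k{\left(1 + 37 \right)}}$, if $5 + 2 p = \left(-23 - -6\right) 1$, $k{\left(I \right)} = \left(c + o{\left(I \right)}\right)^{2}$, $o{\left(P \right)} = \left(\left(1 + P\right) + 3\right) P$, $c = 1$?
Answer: $- \frac{11}{2550409} \approx -4.313 \cdot 10^{-6}$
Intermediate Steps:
$o{\left(P \right)} = P \left(4 + P\right)$ ($o{\left(P \right)} = \left(4 + P\right) P = P \left(4 + P\right)$)
$k{\left(I \right)} = \left(1 + I \left(4 + I\right)\right)^{2}$
$p = -11$ ($p = - \frac{5}{2} + \frac{\left(-23 - -6\right) 1}{2} = - \frac{5}{2} + \frac{\left(-23 + 6\right) 1}{2} = - \frac{5}{2} + \frac{\left(-17\right) 1}{2} = - \frac{5}{2} + \frac{1}{2} \left(-17\right) = - \frac{5}{2} - \frac{17}{2} = -11$)
$\frac{p}{k{\left(1 + 37 \right)}} = - \frac{11}{\left(1 + \left(1 + 37\right) \left(4 + \left(1 + 37\right)\right)\right)^{2}} = - \frac{11}{\left(1 + 38 \left(4 + 38\right)\right)^{2}} = - \frac{11}{\left(1 + 38 \cdot 42\right)^{2}} = - \frac{11}{\left(1 + 1596\right)^{2}} = - \frac{11}{1597^{2}} = - \frac{11}{2550409}$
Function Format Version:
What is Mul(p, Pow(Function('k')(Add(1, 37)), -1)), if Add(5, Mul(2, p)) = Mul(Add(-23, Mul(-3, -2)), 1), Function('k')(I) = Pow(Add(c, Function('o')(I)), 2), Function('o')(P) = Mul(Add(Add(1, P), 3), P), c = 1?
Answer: Rational(-11, 2550409) ≈ -4.3130e-6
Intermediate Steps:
Function('o')(P) = Mul(P, Add(4, P)) (Function('o')(P) = Mul(Add(4, P), P) = Mul(P, Add(4, P)))
Function('k')(I) = Pow(Add(1, Mul(I, Add(4, I))), 2)
p = -11 (p = Add(Rational(-5, 2), Mul(Rational(1, 2), Mul(Add(-23, Mul(-3, -2)), 1))) = Add(Rational(-5, 2), Mul(Rational(1, 2), Mul(Add(-23, 6), 1))) = Add(Rational(-5, 2), Mul(Rational(1, 2), Mul(-17, 1))) = Add(Rational(-5, 2), Mul(Rational(1, 2), -17)) = Add(Rational(-5, 2), Rational(-17, 2)) = -11)
Mul(p, Pow(Function('k')(Add(1, 37)), -1)) = Mul(-11, Pow(Pow(Add(1, Mul(Add(1, 37), Add(4, Add(1, 37)))), 2), -1)) = Mul(-11, Pow(Pow(Add(1, Mul(38, Add(4, 38))), 2), -1)) = Mul(-11, Pow(Pow(Add(1, Mul(38, 42)), 2), -1)) = Mul(-11, Pow(Pow(Add(1, 1596), 2), -1)) = Mul(-11, Pow(Pow(1597, 2), -1)) = Mul(-11, Pow(2550409, -1)) = Mul(-11, Rational(1, 2550409)) = Rational(-11, 2550409)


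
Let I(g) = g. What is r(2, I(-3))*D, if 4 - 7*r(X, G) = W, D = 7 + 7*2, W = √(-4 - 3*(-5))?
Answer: 12 - 3*√11 ≈ 2.0501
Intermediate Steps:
W = √11 (W = √(-4 + 15) = √11 ≈ 3.3166)
D = 21 (D = 7 + 14 = 21)
r(X, G) = 4/7 - √11/7
r(2, I(-3))*D = (4/7 - √11/7)*21 = 12 - 3*√11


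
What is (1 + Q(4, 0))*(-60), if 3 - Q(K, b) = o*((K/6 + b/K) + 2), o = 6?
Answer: 720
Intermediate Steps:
Q(K, b) = -9 - K - 6*b/K (Q(K, b) = 3 - 6*((K/6 + b/K) + 2) = 3 - 6*(2 + K/6 + b/K) = 3 - (12 + K + 6*b/K) = 3 + (-12 - K - 6*b/K) = -9 - K - 6*b/K)
(1 + Q(4, 0))*(-60) = (1 + (-9 - 1*4 - 6*0/4))*(-60) = (1 + (-9 - 4 - 6*0*1/4))*(-60) = (1 + (-9 - 4 + 0))*(-60) = (1 - 13)*(-60) = -12*(-60) = 720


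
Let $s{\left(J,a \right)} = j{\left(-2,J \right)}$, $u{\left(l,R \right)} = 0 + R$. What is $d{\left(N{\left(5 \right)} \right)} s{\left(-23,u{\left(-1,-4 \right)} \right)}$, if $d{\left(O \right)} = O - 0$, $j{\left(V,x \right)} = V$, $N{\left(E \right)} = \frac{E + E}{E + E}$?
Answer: $-2$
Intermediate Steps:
$N{\left(E \right)} = 1$ ($N{\left(E \right)} = \frac{2 E}{2 E} = 2 E \frac{1}{2 E} = 1$)
$u{\left(l,R \right)} = R$
$s{\left(J,a \right)} = -2$
$d{\left(O \right)} = O$ ($d{\left(O \right)} = O + 0 = O$)
$d{\left(N{\left(5 \right)} \right)} s{\left(-23,u{\left(-1,-4 \right)} \right)} = 1 \left(-2\right) = -2$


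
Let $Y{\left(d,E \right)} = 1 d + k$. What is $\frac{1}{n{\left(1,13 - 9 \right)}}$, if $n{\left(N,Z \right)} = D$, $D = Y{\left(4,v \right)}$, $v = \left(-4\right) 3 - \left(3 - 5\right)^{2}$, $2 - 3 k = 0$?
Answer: $\frac{3}{14} \approx 0.21429$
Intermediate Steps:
$k = \frac{2}{3}$ ($k = \frac{2}{3} - 0 = \frac{2}{3} + 0 = \frac{2}{3} \approx 0.66667$)
$v = -16$ ($v = -12 - \left(-2\right)^{2} = -12 - 4 = -16$)
$Y{\left(d,E \right)} = \frac{2}{3} + d$ ($Y{\left(d,E \right)} = 1 d + \frac{2}{3} = d + \frac{2}{3} = \frac{2}{3} + d$)
$D = \frac{14}{3}$ ($D = \frac{2}{3} + 4 = \frac{14}{3} \approx 4.6667$)
$n{\left(N,Z \right)} = \frac{14}{3}$
$\frac{1}{n{\left(1,13 - 9 \right)}} = \frac{1}{\frac{14}{3}} = \frac{3}{14}$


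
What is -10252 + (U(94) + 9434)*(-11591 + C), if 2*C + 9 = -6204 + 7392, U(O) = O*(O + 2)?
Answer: -203075939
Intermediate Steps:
U(O) = O*(2 + O)
C = 1179/2 (C = -9/2 + (-6204 + 7392)/2 = -9/2 + (1/2)*1188 = -9/2 + 594 = 1179/2 ≈ 589.50)
-10252 + (U(94) + 9434)*(-11591 + C) = -10252 + (94*(2 + 94) + 9434)*(-11591 + 1179/2) = -10252 + (94*96 + 9434)*(-22003/2) = -10252 + (9024 + 9434)*(-22003/2) = -10252 + 18458*(-22003/2) = -10252 - 203065687 = -203075939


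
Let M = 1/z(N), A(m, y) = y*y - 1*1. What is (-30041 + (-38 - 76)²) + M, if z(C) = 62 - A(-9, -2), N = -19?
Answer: -1005654/59 ≈ -17045.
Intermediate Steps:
A(m, y) = -1 + y² (A(m, y) = y² - 1 = -1 + y²)
z(C) = 59 (z(C) = 62 - (-1 + (-2)²) = 62 - (-1 + 4) = 62 - 1*3 = 62 - 3 = 59)
M = 1/59 ≈ 0.016949
(-30041 + (-38 - 76)²) + M = (-30041 + (-38 - 76)²) + 1/59 = (-30041 + (-114)²) + 1/59 = (-30041 + 12996) + 1/59 = -17045 + 1/59 = -1005654/59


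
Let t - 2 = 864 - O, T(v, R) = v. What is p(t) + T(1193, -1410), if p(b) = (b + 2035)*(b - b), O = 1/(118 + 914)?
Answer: 1193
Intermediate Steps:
O = 1/1032 ≈ 0.00096899
t = 893711/1032 (t = 2 + (864 - 1*1/1032) = 2 + (864 - 1/1032) = 2 + 891647/1032 = 893711/1032 ≈ 866.00)
p(b) = 0 (p(b) = (2035 + b)*0 = 0)
p(t) + T(1193, -1410) = 0 + 1193 = 1193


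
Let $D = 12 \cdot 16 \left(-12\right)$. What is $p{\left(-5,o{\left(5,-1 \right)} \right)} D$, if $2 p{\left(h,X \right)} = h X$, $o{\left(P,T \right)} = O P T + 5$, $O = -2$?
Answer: $86400$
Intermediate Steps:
$o{\left(P,T \right)} = 5 - 2 P T$ ($o{\left(P,T \right)} = - 2 P T + 5 = 5 - 2 P T$)
$p{\left(h,X \right)} = \frac{X h}{2}$ ($p{\left(h,X \right)} = \frac{h X}{2} = \frac{X h}{2}$)
$D = -2304$ ($D = 192 \left(-12\right) = -2304$)
$p{\left(-5,o{\left(5,-1 \right)} \right)} D = \frac{1}{2} \left(5 - 10 \left(-1\right)\right) \left(-5\right) \left(-2304\right) = \frac{1}{2} \left(5 + 10\right) \left(-5\right) \left(-2304\right) = \frac{1}{2} \cdot 15 \left(-5\right) \left(-2304\right) = \left(- \frac{75}{2}\right) \left(-2304\right) = 86400$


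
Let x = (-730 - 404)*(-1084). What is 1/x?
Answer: 1/1229256 ≈ 8.1350e-7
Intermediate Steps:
x = 1229256 (x = -1134*(-1084) = 1229256)
1/x = 1/1229256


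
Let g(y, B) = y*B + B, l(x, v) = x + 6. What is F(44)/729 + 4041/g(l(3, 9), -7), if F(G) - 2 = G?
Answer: -2942669/51030 ≈ -57.665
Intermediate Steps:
F(G) = 2 + G
l(x, v) = 6 + x
g(y, B) = B + B*y (g(y, B) = B*y + B = B + B*y)
F(44)/729 + 4041/g(l(3, 9), -7) = (2 + 44)/729 + 4041/((-7*(1 + (6 + 3)))) = 46*(1/729) + 4041/((-7*(1 + 9))) = 46/729 + 4041/((-7*10)) = 46/729 + 4041/(-70) = 46/729 + 4041*(-1/70) = 46/729 - 4041/70 = -2942669/51030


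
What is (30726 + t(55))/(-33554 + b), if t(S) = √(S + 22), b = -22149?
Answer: -30726/55703 - √77/55703 ≈ -0.55176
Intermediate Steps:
t(S) = √(22 + S)
(30726 + t(55))/(-33554 + b) = (30726 + √(22 + 55))/(-33554 - 22149) = (30726 + √77)/(-55703) = (30726 + √77)*(-1/55703) = -30726/55703 - √77/55703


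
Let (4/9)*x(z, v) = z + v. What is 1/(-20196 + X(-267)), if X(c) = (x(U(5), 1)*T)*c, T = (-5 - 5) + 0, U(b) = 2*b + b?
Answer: 1/75924 ≈ 1.3171e-5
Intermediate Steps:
U(b) = 3*b
T = -10 (T = -10 + 0 = -10)
x(z, v) = 9*v/4 + 9*z/4 (x(z, v) = 9*(z + v)/4 = 9*(v + z)/4 = 9*v/4 + 9*z/4)
X(c) = -360*c (X(c) = (((9/4)*1 + 9*(3*5)/4)*(-10))*c = ((9/4 + (9/4)*15)*(-10))*c = ((9/4 + 135/4)*(-10))*c = (36*(-10))*c = -360*c)
1/(-20196 + X(-267)) = 1/(-20196 - 360*(-267)) = 1/(-20196 + 96120) = 1/75924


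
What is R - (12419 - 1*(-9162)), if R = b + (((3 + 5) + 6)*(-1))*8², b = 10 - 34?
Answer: -22501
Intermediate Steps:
b = -24
R = -920 (R = -24 + (((3 + 5) + 6)*(-1))*8² = -24 + ((8 + 6)*(-1))*64 = -24 + (14*(-1))*64 = -24 - 14*64 = -24 - 896 = -920)
R - (12419 - 1*(-9162)) = -920 - (12419 - 1*(-9162)) = -920 - (12419 + 9162) = -920 - 1*21581 = -920 - 21581 = -22501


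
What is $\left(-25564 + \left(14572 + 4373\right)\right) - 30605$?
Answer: $-37224$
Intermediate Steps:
$\left(-25564 + \left(14572 + 4373\right)\right) - 30605 = \left(-25564 + 18945\right) - 30605 = -6619 - 30605 = -37224$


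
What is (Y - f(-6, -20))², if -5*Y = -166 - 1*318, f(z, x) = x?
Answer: 341056/25 ≈ 13642.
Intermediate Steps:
Y = 484/5 (Y = -(-166 - 1*318)/5 = -(-166 - 318)/5 = -⅕*(-484) = 484/5 ≈ 96.800)
(Y - f(-6, -20))² = (484/5 - 1*(-20))² = (484/5 + 20)² = (584/5)² = 341056/25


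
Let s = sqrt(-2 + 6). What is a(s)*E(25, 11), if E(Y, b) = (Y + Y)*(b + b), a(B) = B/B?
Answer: 1100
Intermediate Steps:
s = 2 (s = sqrt(4) = 2)
a(B) = 1
E(Y, b) = 4*Y*b (E(Y, b) = (2*Y)*(2*b) = 4*Y*b)
a(s)*E(25, 11) = 1*(4*25*11) = 1*1100 = 1100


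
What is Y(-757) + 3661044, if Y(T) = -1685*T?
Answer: 4936589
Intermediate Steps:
Y(-757) + 3661044 = -1685*(-757) + 3661044 = 1275545 + 3661044 = 4936589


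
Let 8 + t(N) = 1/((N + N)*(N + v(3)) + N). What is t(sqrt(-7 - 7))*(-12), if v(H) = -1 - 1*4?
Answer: 54*(25*sqrt(14) + 112*I)/(7*(2*sqrt(14) + 9*I)) ≈ 96.175 - 0.21069*I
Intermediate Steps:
v(H) = -5 (v(H) = -1 - 4 = -5)
t(N) = -8 + 1/(N + 2*N*(-5 + N)) (t(N) = -8 + 1/((N + N)*(N - 5) + N) = -8 + 1/((2*N)*(-5 + N) + N) = -8 + 1/(2*N*(-5 + N) + N) = -8 + 1/(N + 2*N*(-5 + N)))
t(sqrt(-7 - 7))*(-12) = ((1 - 16*(sqrt(-7 - 7))**2 + 72*sqrt(-7 - 7))/((sqrt(-7 - 7))*(-9 + 2*sqrt(-7 - 7))))*(-12) = ((1 - 16*(sqrt(-14))**2 + 72*sqrt(-14))/((sqrt(-14))*(-9 + 2*sqrt(-14))))*(-12) = ((1 - 16*(I*sqrt(14))**2 + 72*(I*sqrt(14)))/(((I*sqrt(14)))*(-9 + 2*(I*sqrt(14)))))*(-12) = ((-I*sqrt(14)/14)*(1 - 16*(-14) + 72*I*sqrt(14))/(-9 + 2*I*sqrt(14)))*(-12) = ((-I*sqrt(14)/14)*(1 + 224 + 72*I*sqrt(14))/(-9 + 2*I*sqrt(14)))*(-12) = ((-I*sqrt(14)/14)*(225 + 72*I*sqrt(14))/(-9 + 2*I*sqrt(14)))*(-12) = -I*sqrt(14)*(225 + 72*I*sqrt(14))/(14*(-9 + 2*I*sqrt(14)))*(-12) = 6*I*sqrt(14)*(225 + 72*I*sqrt(14))/(7*(-9 + 2*I*sqrt(14)))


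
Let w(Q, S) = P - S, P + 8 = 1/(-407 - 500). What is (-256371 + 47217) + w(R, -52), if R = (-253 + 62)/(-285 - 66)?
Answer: -189662771/907 ≈ -2.0911e+5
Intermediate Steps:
R = 191/351 (R = -191/(-351) = -191*(-1/351) = 191/351 ≈ 0.54416)
P = -7257/907 (P = -8 + 1/(-407 - 500) = -8 + 1/(-907) = -8 - 1/907 = -7257/907 ≈ -8.0011)
w(Q, S) = -7257/907 - S
(-256371 + 47217) + w(R, -52) = (-256371 + 47217) + (-7257/907 - 1*(-52)) = -209154 + (-7257/907 + 52) = -209154 + 39907/907 = -189662771/907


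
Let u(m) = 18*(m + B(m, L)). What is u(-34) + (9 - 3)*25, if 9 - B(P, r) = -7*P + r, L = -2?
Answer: -4548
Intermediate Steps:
B(P, r) = 9 - r + 7*P (B(P, r) = 9 - (-7*P + r) = 9 - (r - 7*P) = 9 + (-r + 7*P) = 9 - r + 7*P)
u(m) = 198 + 144*m (u(m) = 18*(m + (9 - 1*(-2) + 7*m)) = 18*(m + (9 + 2 + 7*m)) = 18*(m + (11 + 7*m)) = 18*(11 + 8*m) = 198 + 144*m)
u(-34) + (9 - 3)*25 = (198 + 144*(-34)) + (9 - 3)*25 = (198 - 4896) + 6*25 = -4698 + 150 = -4548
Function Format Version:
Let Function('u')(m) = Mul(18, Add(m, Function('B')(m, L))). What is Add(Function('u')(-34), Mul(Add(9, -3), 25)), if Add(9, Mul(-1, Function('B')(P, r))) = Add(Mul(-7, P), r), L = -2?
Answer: -4548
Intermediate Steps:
Function('B')(P, r) = Add(9, Mul(-1, r), Mul(7, P)) (Function('B')(P, r) = Add(9, Mul(-1, Add(Mul(-7, P), r))) = Add(9, Mul(-1, Add(r, Mul(-7, P)))) = Add(9, Add(Mul(-1, r), Mul(7, P))) = Add(9, Mul(-1, r), Mul(7, P)))
Function('u')(m) = Add(198, Mul(144, m)) (Function('u')(m) = Mul(18, Add(m, Add(9, Mul(-1, -2), Mul(7, m)))) = Mul(18, Add(m, Add(9, 2, Mul(7, m)))) = Mul(18, Add(m, Add(11, Mul(7, m)))) = Mul(18, Add(11, Mul(8, m))) = Add(198, Mul(144, m)))
Add(Function('u')(-34), Mul(Add(9, -3), 25)) = Add(Add(198, Mul(144, -34)), Mul(Add(9, -3), 25)) = Add(Add(198, -4896), Mul(6, 25)) = Add(-4698, 150) = -4548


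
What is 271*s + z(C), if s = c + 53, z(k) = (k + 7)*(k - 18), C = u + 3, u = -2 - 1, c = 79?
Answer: 35646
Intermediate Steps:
u = -3
C = 0 (C = -3 + 3 = 0)
z(k) = (-18 + k)*(7 + k) (z(k) = (7 + k)*(-18 + k) = (-18 + k)*(7 + k))
s = 132 (s = 79 + 53 = 132)
271*s + z(C) = 271*132 + (-126 + 0² - 11*0) = 35772 + (-126 + 0 + 0) = 35772 - 126 = 35646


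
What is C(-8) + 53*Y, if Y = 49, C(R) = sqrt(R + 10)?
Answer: 2597 + sqrt(2) ≈ 2598.4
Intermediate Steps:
C(R) = sqrt(10 + R)
C(-8) + 53*Y = sqrt(10 - 8) + 53*49 = sqrt(2) + 2597 = 2597 + sqrt(2)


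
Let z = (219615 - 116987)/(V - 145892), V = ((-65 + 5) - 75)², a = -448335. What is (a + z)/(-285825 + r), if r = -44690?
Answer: 57237687073/42195858505 ≈ 1.3565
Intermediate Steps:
V = 18225 (V = (-60 - 75)² = (-135)² = 18225)
z = -102628/127667 (z = (219615 - 116987)/(18225 - 145892) = 102628/(-127667) = 102628*(-1/127667) = -102628/127667 ≈ -0.80387)
(a + z)/(-285825 + r) = (-448335 - 102628/127667)/(-285825 - 44690) = -57237687073/127667/(-330515) = -57237687073/127667*(-1/330515) = 57237687073/42195858505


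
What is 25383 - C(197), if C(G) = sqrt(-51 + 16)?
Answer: 25383 - I*sqrt(35) ≈ 25383.0 - 5.9161*I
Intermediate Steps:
C(G) = I*sqrt(35) (C(G) = sqrt(-35) = I*sqrt(35))
25383 - C(197) = 25383 - I*sqrt(35)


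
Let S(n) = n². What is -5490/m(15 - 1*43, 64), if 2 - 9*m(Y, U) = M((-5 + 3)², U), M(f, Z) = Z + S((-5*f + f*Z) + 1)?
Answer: 49410/56231 ≈ 0.87870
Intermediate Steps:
M(f, Z) = Z + (1 - 5*f + Z*f)² (M(f, Z) = Z + ((-5*f + f*Z) + 1)² = Z + ((-5*f + Z*f) + 1)² = Z + (1 - 5*f + Z*f)²)
m(Y, U) = 2/9 - U/9 - (-19 + 4*U)²/9 (m(Y, U) = 2/9 - (U + (1 - 5*(-5 + 3)² + U*(-5 + 3)²)²)/9 = 2/9 - (U + (1 - 5*(-2)² + U*(-2)²)²)/9 = 2/9 - (U + (1 - 5*4 + U*4)²)/9 = 2/9 - (U + (1 - 20 + 4*U)²)/9 = 2/9 - (U + (-19 + 4*U)²)/9 = 2/9 + (-U/9 - (-19 + 4*U)²/9) = 2/9 - U/9 - (-19 + 4*U)²/9)
-5490/m(15 - 1*43, 64) = -5490/(2/9 - ⅑*64 - (-19 + 4*64)²/9) = -5490/(2/9 - 64/9 - (-19 + 256)²/9) = -5490/(2/9 - 64/9 - ⅑*237²) = -5490/(2/9 - 64/9 - ⅑*56169) = -5490/(2/9 - 64/9 - 6241) = -5490/(-56231/9) = -5490*(-9/56231) = 49410/56231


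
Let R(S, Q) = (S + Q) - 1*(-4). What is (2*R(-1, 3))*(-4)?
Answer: -48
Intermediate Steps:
R(S, Q) = 4 + Q + S (R(S, Q) = (Q + S) + 4 = 4 + Q + S)
(2*R(-1, 3))*(-4) = (2*(4 + 3 - 1))*(-4) = (2*6)*(-4) = 12*(-4) = -48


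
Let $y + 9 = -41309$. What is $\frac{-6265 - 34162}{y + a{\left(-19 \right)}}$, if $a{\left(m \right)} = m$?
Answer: $\frac{40427}{41337} \approx 0.97799$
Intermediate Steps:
$y = -41318$ ($y = -9 - 41309 = -41318$)
$\frac{-6265 - 34162}{y + a{\left(-19 \right)}} = \frac{-6265 - 34162}{-41318 - 19} = - \frac{40427}{-41337} = \left(-40427\right) \left(- \frac{1}{41337}\right) = \frac{40427}{41337}$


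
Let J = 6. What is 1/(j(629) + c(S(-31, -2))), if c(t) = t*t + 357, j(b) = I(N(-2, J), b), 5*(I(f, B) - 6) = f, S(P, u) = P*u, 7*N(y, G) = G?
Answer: 35/147251 ≈ 0.00023769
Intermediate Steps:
N(y, G) = G/7
I(f, B) = 6 + f/5
j(b) = 216/35 (j(b) = 6 + ((1/7)*6)/5 = 6 + (1/5)*(6/7) = 6 + 6/35 = 216/35)
c(t) = 357 + t**2 (c(t) = t**2 + 357 = 357 + t**2)
1/(j(629) + c(S(-31, -2))) = 1/(216/35 + (357 + (-31*(-2))**2)) = 1/(216/35 + (357 + 62**2)) = 1/(216/35 + (357 + 3844)) = 1/(216/35 + 4201) = 1/(147251/35) = 35/147251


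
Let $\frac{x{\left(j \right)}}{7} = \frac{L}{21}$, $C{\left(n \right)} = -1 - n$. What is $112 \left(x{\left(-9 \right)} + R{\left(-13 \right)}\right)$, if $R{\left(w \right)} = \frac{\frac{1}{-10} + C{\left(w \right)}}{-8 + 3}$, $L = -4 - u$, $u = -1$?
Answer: $- \frac{9464}{25} \approx -378.56$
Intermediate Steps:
$L = -3$ ($L = -4 - -1 = -4 + 1 = -3$)
$R{\left(w \right)} = \frac{11}{50} + \frac{w}{5}$ ($R{\left(w \right)} = \frac{\frac{1}{-10} - \left(1 + w\right)}{-8 + 3} = \frac{- \frac{1}{10} - \left(1 + w\right)}{-5} = \left(- \frac{11}{10} - w\right) \left(- \frac{1}{5}\right) = \frac{11}{50} + \frac{w}{5}$)
$x{\left(j \right)} = -1$ ($x{\left(j \right)} = 7 \left(- \frac{3}{21}\right) = 7 \left(\left(-3\right) \frac{1}{21}\right) = 7 \left(- \frac{1}{7}\right) = -1$)
$112 \left(x{\left(-9 \right)} + R{\left(-13 \right)}\right) = 112 \left(-1 + \left(\frac{11}{50} + \frac{1}{5} \left(-13\right)\right)\right) = 112 \left(-1 + \left(\frac{11}{50} - \frac{13}{5}\right)\right) = 112 \left(-1 - \frac{119}{50}\right) = 112 \left(- \frac{169}{50}\right) = - \frac{9464}{25}$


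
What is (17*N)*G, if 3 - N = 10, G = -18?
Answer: 2142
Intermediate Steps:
N = -7 (N = 3 - 1*10 = 3 - 10 = -7)
(17*N)*G = (17*(-7))*(-18) = -119*(-18) = 2142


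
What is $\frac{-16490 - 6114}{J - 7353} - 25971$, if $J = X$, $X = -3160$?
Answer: $- \frac{273010519}{10513} \approx -25969.0$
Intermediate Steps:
$J = -3160$
$\frac{-16490 - 6114}{J - 7353} - 25971 = \frac{-16490 - 6114}{-3160 - 7353} - 25971 = - \frac{22604}{-10513} - 25971 = \left(-22604\right) \left(- \frac{1}{10513}\right) - 25971 = \frac{22604}{10513} - 25971 = - \frac{273010519}{10513}$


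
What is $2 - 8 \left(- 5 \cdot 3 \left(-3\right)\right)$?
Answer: $-358$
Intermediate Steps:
$2 - 8 \left(- 5 \cdot 3 \left(-3\right)\right) = 2 - 8 \left(\left(-5\right) \left(-9\right)\right) = 2 - 360 = -358$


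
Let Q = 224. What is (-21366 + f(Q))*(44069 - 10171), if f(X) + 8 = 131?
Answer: -720095214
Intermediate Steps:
f(X) = 123 (f(X) = -8 + 131 = 123)
(-21366 + f(Q))*(44069 - 10171) = (-21366 + 123)*(44069 - 10171) = -21243*33898 = -720095214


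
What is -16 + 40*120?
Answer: 4784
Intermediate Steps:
-16 + 40*120 = -16 + 4800 = 4784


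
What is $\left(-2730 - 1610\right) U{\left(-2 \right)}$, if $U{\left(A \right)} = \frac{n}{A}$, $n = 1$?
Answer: $2170$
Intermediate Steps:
$U{\left(A \right)} = \frac{1}{A}$ ($U{\left(A \right)} = 1 \frac{1}{A} = \frac{1}{A}$)
$\left(-2730 - 1610\right) U{\left(-2 \right)} = \frac{-2730 - 1610}{-2} = \left(-4340\right) \left(- \frac{1}{2}\right) = 2170$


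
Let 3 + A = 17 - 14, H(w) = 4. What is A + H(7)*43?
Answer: 172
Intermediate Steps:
A = 0 (A = -3 + (17 - 14) = -3 + 3 = 0)
A + H(7)*43 = 0 + 4*43 = 0 + 172 = 172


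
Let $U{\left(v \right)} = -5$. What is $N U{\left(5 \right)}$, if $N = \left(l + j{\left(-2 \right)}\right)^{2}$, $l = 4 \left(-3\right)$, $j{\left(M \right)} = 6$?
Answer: $-180$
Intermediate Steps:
$l = -12$
$N = 36$ ($N = \left(-12 + 6\right)^{2} = \left(-6\right)^{2} = 36$)
$N U{\left(5 \right)} = 36 \left(-5\right) = -180$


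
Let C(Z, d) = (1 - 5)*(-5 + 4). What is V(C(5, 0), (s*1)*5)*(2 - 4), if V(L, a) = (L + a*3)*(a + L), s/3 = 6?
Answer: -51512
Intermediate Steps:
s = 18 (s = 3*6 = 18)
C(Z, d) = 4 (C(Z, d) = -4*(-1) = 4)
V(L, a) = (L + a)*(L + 3*a) (V(L, a) = (L + 3*a)*(L + a) = (L + a)*(L + 3*a))
V(C(5, 0), (s*1)*5)*(2 - 4) = (4² + 3*((18*1)*5)² + 4*4*((18*1)*5))*(2 - 4) = (16 + 3*(18*5)² + 4*4*(18*5))*(-2) = (16 + 3*90² + 4*4*90)*(-2) = (16 + 3*8100 + 1440)*(-2) = (16 + 24300 + 1440)*(-2) = 25756*(-2) = -51512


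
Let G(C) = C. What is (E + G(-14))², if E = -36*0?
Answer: 196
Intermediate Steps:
E = 0
(E + G(-14))² = (0 - 14)² = (-14)² = 196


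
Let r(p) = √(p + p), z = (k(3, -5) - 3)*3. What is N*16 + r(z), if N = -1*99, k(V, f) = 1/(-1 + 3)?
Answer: -1584 + I*√15 ≈ -1584.0 + 3.873*I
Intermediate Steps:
k(V, f) = ½ (k(V, f) = 1/2 = ½)
z = -15/2 (z = (½ - 3)*3 = -5/2*3 = -15/2 ≈ -7.5000)
r(p) = √2*√p (r(p) = √(2*p) = √2*√p)
N = -99
N*16 + r(z) = -99*16 + √2*√(-15/2) = -1584 + √2*(I*√30/2) = -1584 + I*√15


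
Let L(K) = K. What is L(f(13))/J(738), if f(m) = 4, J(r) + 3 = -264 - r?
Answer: -4/1005 ≈ -0.0039801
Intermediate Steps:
J(r) = -267 - r (J(r) = -3 + (-264 - r) = -267 - r)
L(f(13))/J(738) = 4/(-267 - 1*738) = 4/(-267 - 738) = 4/(-1005) = 4*(-1/1005) = -4/1005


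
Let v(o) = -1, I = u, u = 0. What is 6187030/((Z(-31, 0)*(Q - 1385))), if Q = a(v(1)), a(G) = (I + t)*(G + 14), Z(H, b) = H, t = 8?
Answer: 6187030/39711 ≈ 155.80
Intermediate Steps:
I = 0
a(G) = 112 + 8*G (a(G) = (0 + 8)*(G + 14) = 8*(14 + G) = 112 + 8*G)
Q = 104 (Q = 112 + 8*(-1) = 112 - 8 = 104)
6187030/((Z(-31, 0)*(Q - 1385))) = 6187030/((-31*(104 - 1385))) = 6187030/((-31*(-1281))) = 6187030/39711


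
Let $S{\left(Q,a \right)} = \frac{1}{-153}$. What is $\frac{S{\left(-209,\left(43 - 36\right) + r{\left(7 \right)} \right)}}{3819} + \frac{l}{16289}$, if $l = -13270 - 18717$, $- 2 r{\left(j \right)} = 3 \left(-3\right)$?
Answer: $- \frac{18690244298}{9517776723} \approx -1.9637$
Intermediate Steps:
$r{\left(j \right)} = \frac{9}{2}$ ($r{\left(j \right)} = - \frac{3 \left(-3\right)}{2} = \left(- \frac{1}{2}\right) \left(-9\right) = \frac{9}{2}$)
$l = -31987$ ($l = -13270 - 18717 = -31987$)
$S{\left(Q,a \right)} = - \frac{1}{153}$
$\frac{S{\left(-209,\left(43 - 36\right) + r{\left(7 \right)} \right)}}{3819} + \frac{l}{16289} = - \frac{1}{153 \cdot 3819} - \frac{31987}{16289} = \left(- \frac{1}{153}\right) \frac{1}{3819} - \frac{31987}{16289} = - \frac{1}{584307} - \frac{31987}{16289} = - \frac{18690244298}{9517776723}$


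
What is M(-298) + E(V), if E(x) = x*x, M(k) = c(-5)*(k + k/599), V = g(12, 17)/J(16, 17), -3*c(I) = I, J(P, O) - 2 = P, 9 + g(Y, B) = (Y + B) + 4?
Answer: -2672416/5391 ≈ -495.72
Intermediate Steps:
g(Y, B) = -5 + B + Y (g(Y, B) = -9 + ((Y + B) + 4) = -9 + ((B + Y) + 4) = -9 + (4 + B + Y) = -5 + B + Y)
J(P, O) = 2 + P
c(I) = -I/3
V = 4/3 (V = (-5 + 17 + 12)/(2 + 16) = 24/18 = 24*(1/18) = 4/3 ≈ 1.3333)
M(k) = 1000*k/599 (M(k) = (-⅓*(-5))*(k + k/599) = 5*(k + k*(1/599))/3 = 5*(k + k/599)/3 = 5*(600*k/599)/3 = 1000*k/599)
E(x) = x²
M(-298) + E(V) = (1000/599)*(-298) + (4/3)² = -298000/599 + 16/9 = -2672416/5391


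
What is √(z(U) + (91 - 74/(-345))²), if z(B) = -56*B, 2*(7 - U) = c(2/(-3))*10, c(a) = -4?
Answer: √810332161/345 ≈ 82.511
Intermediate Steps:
U = 27 (U = 7 - (-2)*10 = 7 - ½*(-40) = 7 + 20 = 27)
√(z(U) + (91 - 74/(-345))²) = √(-56*27 + (91 - 74/(-345))²) = √(-1512 + (91 - 74*(-1/345))²) = √(-1512 + (91 + 74/345)²) = √(-1512 + (31469/345)²) = √(-1512 + 990297961/119025) = √(810332161/119025) = √810332161/345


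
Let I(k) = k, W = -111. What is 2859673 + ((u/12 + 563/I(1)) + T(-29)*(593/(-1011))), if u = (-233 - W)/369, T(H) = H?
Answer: 2134086234677/746118 ≈ 2.8603e+6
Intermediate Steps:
u = -122/369 (u = (-233 - 1*(-111))/369 = (-233 + 111)*(1/369) = -122*1/369 = -122/369 ≈ -0.33062)
2859673 + ((u/12 + 563/I(1)) + T(-29)*(593/(-1011))) = 2859673 + ((-122/369/12 + 563/1) - 17197/(-1011)) = 2859673 + ((-122/369*1/12 + 563*1) - 17197*(-1)/1011) = 2859673 + ((-61/2214 + 563) - 29*(-593/1011)) = 2859673 + (1246421/2214 + 17197/1011) = 2859673 + 432735263/746118 = 2134086234677/746118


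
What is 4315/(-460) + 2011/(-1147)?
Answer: -1174873/105524 ≈ -11.134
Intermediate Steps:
4315/(-460) + 2011/(-1147) = 4315*(-1/460) + 2011*(-1/1147) = -863/92 - 2011/1147 = -1174873/105524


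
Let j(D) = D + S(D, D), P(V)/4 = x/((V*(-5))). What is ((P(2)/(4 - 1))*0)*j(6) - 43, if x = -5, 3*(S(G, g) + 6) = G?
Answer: -43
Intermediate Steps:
S(G, g) = -6 + G/3
P(V) = 4/V (P(V) = 4*(-5*(-1/(5*V))) = 4*(-(-1)/V) = 4/V)
j(D) = -6 + 4*D/3 (j(D) = D + (-6 + D/3) = -6 + 4*D/3)
((P(2)/(4 - 1))*0)*j(6) - 43 = (((4/2)/(4 - 1))*0)*(-6 + (4/3)*6) - 43 = (((4*(½))/3)*0)*(-6 + 8) - 43 = ((2*(⅓))*0)*2 - 43 = ((⅔)*0)*2 - 43 = 0*2 - 43 = 0 - 43 = -43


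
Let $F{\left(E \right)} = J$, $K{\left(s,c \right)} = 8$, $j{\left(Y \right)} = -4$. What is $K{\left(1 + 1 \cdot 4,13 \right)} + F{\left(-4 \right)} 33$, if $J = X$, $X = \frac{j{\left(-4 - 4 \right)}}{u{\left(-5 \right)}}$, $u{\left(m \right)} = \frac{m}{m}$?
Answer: $-124$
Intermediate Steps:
$u{\left(m \right)} = 1$
$X = -4$ ($X = - \frac{4}{1} = \left(-4\right) 1 = -4$)
$J = -4$
$F{\left(E \right)} = -4$
$K{\left(1 + 1 \cdot 4,13 \right)} + F{\left(-4 \right)} 33 = 8 - 132 = -124$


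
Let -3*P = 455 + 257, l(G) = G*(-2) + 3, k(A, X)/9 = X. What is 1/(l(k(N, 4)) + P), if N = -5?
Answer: -3/919 ≈ -0.0032644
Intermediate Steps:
k(A, X) = 9*X
l(G) = 3 - 2*G (l(G) = -2*G + 3 = 3 - 2*G)
P = -712/3 (P = -(455 + 257)/3 = -1/3*712 = -712/3 ≈ -237.33)
1/(l(k(N, 4)) + P) = 1/((3 - 18*4) - 712/3) = 1/((3 - 2*36) - 712/3) = 1/((3 - 72) - 712/3) = 1/(-69 - 712/3) = 1/(-919/3) = -3/919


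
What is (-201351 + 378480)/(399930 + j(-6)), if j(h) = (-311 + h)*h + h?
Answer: 59043/133942 ≈ 0.44081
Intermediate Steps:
j(h) = h + h*(-311 + h) (j(h) = h*(-311 + h) + h = h + h*(-311 + h))
(-201351 + 378480)/(399930 + j(-6)) = (-201351 + 378480)/(399930 - 6*(-310 - 6)) = 177129/(399930 - 6*(-316)) = 177129/(399930 + 1896) = 177129/401826 = 177129*(1/401826) = 59043/133942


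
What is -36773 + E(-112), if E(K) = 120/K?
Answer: -514837/14 ≈ -36774.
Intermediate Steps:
-36773 + E(-112) = -36773 + 120/(-112) = -36773 + 120*(-1/112) = -36773 - 15/14 = -514837/14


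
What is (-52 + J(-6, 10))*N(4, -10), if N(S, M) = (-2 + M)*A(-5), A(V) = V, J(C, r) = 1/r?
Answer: -3114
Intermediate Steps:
N(S, M) = 10 - 5*M (N(S, M) = (-2 + M)*(-5) = 10 - 5*M)
(-52 + J(-6, 10))*N(4, -10) = (-52 + 1/10)*(10 - 5*(-10)) = (-52 + ⅒)*(10 + 50) = -519/10*60 = -3114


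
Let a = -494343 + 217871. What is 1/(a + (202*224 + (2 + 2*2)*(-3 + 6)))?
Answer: -1/231206 ≈ -4.3251e-6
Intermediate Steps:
a = -276472
1/(a + (202*224 + (2 + 2*2)*(-3 + 6))) = 1/(-276472 + (202*224 + (2 + 2*2)*(-3 + 6))) = 1/(-276472 + (45248 + (2 + 4)*3)) = 1/(-276472 + (45248 + 6*3)) = 1/(-276472 + (45248 + 18)) = 1/(-276472 + 45266) = 1/(-231206) = -1/231206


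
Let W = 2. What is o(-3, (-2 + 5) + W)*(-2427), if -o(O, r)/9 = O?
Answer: -65529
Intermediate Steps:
o(O, r) = -9*O
o(-3, (-2 + 5) + W)*(-2427) = -9*(-3)*(-2427) = 27*(-2427) = -65529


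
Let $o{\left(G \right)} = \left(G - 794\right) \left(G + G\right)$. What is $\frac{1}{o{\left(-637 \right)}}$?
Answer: $\frac{1}{1823094} \approx 5.4852 \cdot 10^{-7}$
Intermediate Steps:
$o{\left(G \right)} = 2 G \left(-794 + G\right)$ ($o{\left(G \right)} = \left(-794 + G\right) 2 G = 2 G \left(-794 + G\right)$)
$\frac{1}{o{\left(-637 \right)}} = \frac{1}{2 \left(-637\right) \left(-794 - 637\right)} = \frac{1}{2 \left(-637\right) \left(-1431\right)} = \frac{1}{1823094}$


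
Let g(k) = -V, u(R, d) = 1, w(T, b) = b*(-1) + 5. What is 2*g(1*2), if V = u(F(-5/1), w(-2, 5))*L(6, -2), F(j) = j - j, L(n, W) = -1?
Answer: 2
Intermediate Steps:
F(j) = 0
w(T, b) = 5 - b (w(T, b) = -b + 5 = 5 - b)
V = -1 (V = 1*(-1) = -1)
g(k) = 1 (g(k) = -1*(-1) = 1)
2*g(1*2) = 2*1 = 2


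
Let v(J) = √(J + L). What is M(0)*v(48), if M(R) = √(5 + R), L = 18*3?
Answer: √510 ≈ 22.583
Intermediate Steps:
L = 54
v(J) = √(54 + J) (v(J) = √(J + 54) = √(54 + J))
M(0)*v(48) = √(5 + 0)*√(54 + 48) = √5*√102 = √510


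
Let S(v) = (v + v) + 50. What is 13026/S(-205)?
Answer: -2171/60 ≈ -36.183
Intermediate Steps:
S(v) = 50 + 2*v (S(v) = 2*v + 50 = 50 + 2*v)
13026/S(-205) = 13026/(50 + 2*(-205)) = 13026/(50 - 410) = 13026/(-360) = 13026*(-1/360) = -2171/60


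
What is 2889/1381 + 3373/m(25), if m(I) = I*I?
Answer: 6463738/863125 ≈ 7.4888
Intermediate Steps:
m(I) = I**2
2889/1381 + 3373/m(25) = 2889/1381 + 3373/(25**2) = 2889*(1/1381) + 3373/625 = 2889/1381 + 3373*(1/625) = 2889/1381 + 3373/625 = 6463738/863125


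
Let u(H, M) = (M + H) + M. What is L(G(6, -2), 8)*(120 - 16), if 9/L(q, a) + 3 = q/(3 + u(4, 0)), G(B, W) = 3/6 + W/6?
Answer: -39312/125 ≈ -314.50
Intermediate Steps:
G(B, W) = ½ + W/6 (G(B, W) = 3*(⅙) + W*(⅙) = ½ + W/6)
u(H, M) = H + 2*M (u(H, M) = (H + M) + M = H + 2*M)
L(q, a) = 9/(-3 + q/7) (L(q, a) = 9/(-3 + q/(3 + (4 + 2*0))) = 9/(-3 + q/(3 + (4 + 0))) = 9/(-3 + q/(3 + 4)) = 9/(-3 + q/7))
L(G(6, -2), 8)*(120 - 16) = (63/(-21 + (½ + (⅙)*(-2))))*(120 - 16) = (63/(-21 + (½ - ⅓)))*104 = (63/(-21 + ⅙))*104 = (63/(-125/6))*104 = (63*(-6/125))*104 = -378/125*104 = -39312/125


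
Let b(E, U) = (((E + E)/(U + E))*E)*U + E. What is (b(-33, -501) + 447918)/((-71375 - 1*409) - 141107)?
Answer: -40043628/18947299 ≈ -2.1134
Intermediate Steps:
b(E, U) = E + 2*U*E²/(E + U) (b(E, U) = (((2*E)/(E + U))*E)*U + E = ((2*E/(E + U))*E)*U + E = (2*E²/(E + U))*U + E = 2*U*E²/(E + U) + E = E + 2*U*E²/(E + U))
(b(-33, -501) + 447918)/((-71375 - 1*409) - 141107) = (-33*(-33 - 501 + 2*(-33)*(-501))/(-33 - 501) + 447918)/((-71375 - 1*409) - 141107) = (-33*(-33 - 501 + 33066)/(-534) + 447918)/((-71375 - 409) - 141107) = (-33*(-1/534)*32532 + 447918)/(-71784 - 141107) = (178926/89 + 447918)/(-212891) = (40043628/89)*(-1/212891) = -40043628/18947299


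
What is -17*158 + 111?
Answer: -2575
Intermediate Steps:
-17*158 + 111 = -2686 + 111 = -2575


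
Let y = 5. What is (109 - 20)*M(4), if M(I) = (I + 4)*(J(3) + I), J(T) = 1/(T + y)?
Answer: 2937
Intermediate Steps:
J(T) = 1/(5 + T) (J(T) = 1/(T + 5) = 1/(5 + T))
M(I) = (4 + I)*(1/8 + I) (M(I) = (I + 4)*(1/(5 + 3) + I) = (4 + I)*(1/8 + I))
(109 - 20)*M(4) = (109 - 20)*(1/2 + 4**2 + (33/8)*4) = 89*(1/2 + 16 + 33/2) = 89*33 = 2937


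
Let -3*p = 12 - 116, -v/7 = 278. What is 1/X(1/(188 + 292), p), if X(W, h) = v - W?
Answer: -480/934081 ≈ -0.00051387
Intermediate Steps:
v = -1946 (v = -7*278 = -1946)
p = 104/3 (p = -(12 - 116)/3 = -⅓*(-104) = 104/3 ≈ 34.667)
X(W, h) = -1946 - W
1/X(1/(188 + 292), p) = 1/(-1946 - 1/(188 + 292)) = 1/(-1946 - 1/480) = 1/(-934081/480) = -480/934081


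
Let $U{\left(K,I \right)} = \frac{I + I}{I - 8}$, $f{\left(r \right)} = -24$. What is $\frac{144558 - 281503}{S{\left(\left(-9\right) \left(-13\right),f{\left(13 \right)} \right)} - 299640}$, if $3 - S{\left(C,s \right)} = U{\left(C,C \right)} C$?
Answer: $\frac{14927005}{32687811} \approx 0.45665$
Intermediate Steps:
$U{\left(K,I \right)} = \frac{2 I}{-8 + I}$
$S{\left(C,s \right)} = 3 - \frac{2 C^{2}}{-8 + C}$ ($S{\left(C,s \right)} = 3 - \frac{2 C}{-8 + C} C = 3 - \frac{2 C^{2}}{-8 + C}$)
$\frac{144558 - 281503}{S{\left(\left(-9\right) \left(-13\right),f{\left(13 \right)} \right)} - 299640} = \frac{144558 - 281503}{\frac{-24 - 2 \left(\left(-9\right) \left(-13\right)\right)^{2} + 3 \left(\left(-9\right) \left(-13\right)\right)}{-8 - -117} - 299640} = - \frac{136945}{\frac{-24 - 2 \cdot 117^{2} + 3 \cdot 117}{-8 + 117} - 299640} = - \frac{136945}{\frac{-24 - 27378 + 351}{109} - 299640} = - \frac{136945}{\frac{1}{109} \left(-27051\right) - 299640} = - \frac{136945}{- \frac{27051}{109} - 299640} = - \frac{136945}{- \frac{32687811}{109}} = \left(-136945\right) \left(- \frac{109}{32687811}\right) = \frac{14927005}{32687811}$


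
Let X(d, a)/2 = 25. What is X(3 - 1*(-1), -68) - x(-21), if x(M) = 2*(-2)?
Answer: 54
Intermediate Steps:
x(M) = -4
X(d, a) = 50 (X(d, a) = 2*25 = 50)
X(3 - 1*(-1), -68) - x(-21) = 50 - 1*(-4) = 50 + 4 = 54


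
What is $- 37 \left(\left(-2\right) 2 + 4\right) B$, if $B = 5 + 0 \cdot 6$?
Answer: $0$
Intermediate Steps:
$B = 5$ ($B = 5 + 0 = 5$)
$- 37 \left(\left(-2\right) 2 + 4\right) B = - 37 \left(\left(-2\right) 2 + 4\right) 5 = - 37 \left(-4 + 4\right) 5 = \left(-37\right) 0 \cdot 5 = 0 \cdot 5 = 0$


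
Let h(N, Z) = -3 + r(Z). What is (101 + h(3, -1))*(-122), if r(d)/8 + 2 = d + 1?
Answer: -10004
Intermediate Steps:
r(d) = -8 + 8*d (r(d) = -16 + 8*(d + 1) = -16 + 8*(1 + d) = -16 + (8 + 8*d) = -8 + 8*d)
h(N, Z) = -11 + 8*Z (h(N, Z) = -3 + (-8 + 8*Z) = -11 + 8*Z)
(101 + h(3, -1))*(-122) = (101 + (-11 + 8*(-1)))*(-122) = (101 + (-11 - 8))*(-122) = (101 - 19)*(-122) = 82*(-122) = -10004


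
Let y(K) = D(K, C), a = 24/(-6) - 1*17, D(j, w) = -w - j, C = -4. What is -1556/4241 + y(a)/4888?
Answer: -7499703/20730008 ≈ -0.36178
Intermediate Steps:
D(j, w) = -j - w
a = -21 (a = 24*(-1/6) - 17 = -4 - 17 = -21)
y(K) = 4 - K (y(K) = -K - 1*(-4) = -K + 4 = 4 - K)
-1556/4241 + y(a)/4888 = -1556/4241 + (4 - 1*(-21))/4888 = -1556*1/4241 + (4 + 21)*(1/4888) = -1556/4241 + 25*(1/4888) = -1556/4241 + 25/4888 = -7499703/20730008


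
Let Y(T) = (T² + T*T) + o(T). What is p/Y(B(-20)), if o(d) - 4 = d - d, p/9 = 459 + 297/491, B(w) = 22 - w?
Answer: 1015497/867106 ≈ 1.1711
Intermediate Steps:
p = 2030994/491 (p = 9*(459 + 297/491) = 9*(225666/491) = 2030994/491 ≈ 4136.4)
o(d) = 4 (o(d) = 4 + (d - d) = 4 + 0 = 4)
Y(T) = 4 + 2*T² (Y(T) = (T² + T*T) + 4 = (T² + T²) + 4 = 2*T² + 4 = 4 + 2*T²)
p/Y(B(-20)) = 2030994/(491*(4 + 2*(22 - 1*(-20))²)) = 2030994/(491*(4 + 2*(22 + 20)²)) = 2030994/(491*(4 + 2*42²)) = 2030994/(491*(4 + 2*1764)) = 2030994/(491*(4 + 3528)) = (2030994/491)/3532 = (2030994/491)*(1/3532) = 1015497/867106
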